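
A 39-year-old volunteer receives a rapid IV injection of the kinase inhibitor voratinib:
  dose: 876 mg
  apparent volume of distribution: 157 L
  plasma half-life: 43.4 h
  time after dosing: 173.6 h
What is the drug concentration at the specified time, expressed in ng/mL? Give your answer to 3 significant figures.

C₀ = Dose / Vd = 876.0 / 157 = 5.580 mg/L
k = ln2 / t½ = 0.693147 / 43.4 = 0.01597 h⁻¹
t / t½ = 173.6 / 43.4 = 4 half-lives
C = C₀ × (1/2)^4 = 5.580 × 0.06250 = 0.3488 mg/L
Convert: 0.3488 mg/L × 1000 = 348.8 ng/mL

349 ng/mL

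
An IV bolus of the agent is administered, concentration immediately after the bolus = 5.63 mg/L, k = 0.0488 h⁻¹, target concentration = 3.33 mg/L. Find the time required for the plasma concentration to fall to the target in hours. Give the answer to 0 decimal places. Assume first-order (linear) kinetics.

t = ln(C₀ / C) / k = ln(5.630 / 3.33) / 0.04880
  = ln(1.691) / 0.04880 = 0.5253 / 0.04880 = 10.76 h

11 h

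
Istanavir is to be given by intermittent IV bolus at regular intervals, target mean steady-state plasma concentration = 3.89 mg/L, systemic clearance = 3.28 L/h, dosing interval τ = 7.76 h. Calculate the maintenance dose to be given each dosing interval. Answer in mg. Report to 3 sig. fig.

99.0 mg

At steady state, Dose/τ = Css × CL.
Dose = Css × CL × τ = 3.89 × 3.280 × 7.76 = 99.01 mg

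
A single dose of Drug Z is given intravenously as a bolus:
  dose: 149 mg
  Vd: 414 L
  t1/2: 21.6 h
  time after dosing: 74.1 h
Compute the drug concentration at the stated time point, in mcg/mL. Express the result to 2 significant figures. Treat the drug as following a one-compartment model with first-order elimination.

C₀ = Dose / Vd = 149.0 / 414 = 0.3599 mg/L
k = ln2 / t½ = 0.693147 / 21.6 = 0.03209 h⁻¹
C = C₀ · e^(−k·t) = 0.3599 × e^(−0.03209 × 74.1)
  = 0.3599 × 0.09275 = 0.03338 mg/L
(0.03338 mg/L = 0.03338 mcg/mL)

0.033 mcg/mL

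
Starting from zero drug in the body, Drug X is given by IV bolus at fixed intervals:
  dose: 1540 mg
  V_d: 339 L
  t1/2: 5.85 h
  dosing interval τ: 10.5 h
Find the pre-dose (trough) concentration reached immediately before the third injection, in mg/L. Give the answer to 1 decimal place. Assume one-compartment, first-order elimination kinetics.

C₀ per dose = Dose / Vd = 1540 / 339 = 4.543 mg/L
k = ln2 / t½ = 0.693147 / 5.85 = 0.1185 h⁻¹
Fraction remaining after one interval: r = e^(−kτ) = e^(−0.1185 × 10.5) = 0.2882
Before dose 3, 2 doses have been given (aged 1τ, 2τ).
C_trough = C₀ × (r + r²) = 4.543 × (0.2882 + 0.08306) = 1.687 mg/L

1.7 mg/L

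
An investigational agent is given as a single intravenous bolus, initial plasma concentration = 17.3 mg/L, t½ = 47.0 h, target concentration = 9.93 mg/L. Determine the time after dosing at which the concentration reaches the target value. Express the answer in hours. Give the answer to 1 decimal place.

k = ln2 / t½ = 0.693147 / 47.0 = 0.01475 h⁻¹
t = ln(C₀ / C) / k = ln(17.30 / 9.93) / 0.01475
  = ln(1.742) / 0.01475 = 0.5550 / 0.01475 = 37.63 h

37.6 h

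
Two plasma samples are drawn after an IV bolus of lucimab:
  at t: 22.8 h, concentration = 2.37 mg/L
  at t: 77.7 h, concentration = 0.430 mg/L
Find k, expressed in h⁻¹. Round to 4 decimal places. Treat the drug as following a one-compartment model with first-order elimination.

0.0311 h⁻¹

k = ln(C₁/C₂) / (t₂ − t₁) = ln(2.37/0.430) / (77.7 − 22.8)
  = 1.707 / 54.90 = 0.03109 h⁻¹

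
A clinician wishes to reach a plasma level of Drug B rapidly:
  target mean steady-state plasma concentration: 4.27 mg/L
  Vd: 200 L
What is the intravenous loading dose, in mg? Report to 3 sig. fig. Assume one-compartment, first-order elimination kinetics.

854 mg

LD = Css × Vd = 4.27 × 200 = 854.0 mg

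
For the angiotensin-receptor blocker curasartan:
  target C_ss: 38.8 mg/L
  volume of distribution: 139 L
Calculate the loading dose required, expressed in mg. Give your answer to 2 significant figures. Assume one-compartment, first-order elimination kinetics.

LD = Css × Vd = 38.8 × 139 = 5393 mg

5400 mg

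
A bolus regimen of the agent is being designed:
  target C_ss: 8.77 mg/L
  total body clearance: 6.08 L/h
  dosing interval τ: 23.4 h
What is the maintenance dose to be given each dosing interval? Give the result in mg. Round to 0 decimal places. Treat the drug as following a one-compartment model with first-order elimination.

At steady state, Dose/τ = Css × CL.
Dose = Css × CL × τ = 8.77 × 6.080 × 23.4 = 1248 mg

1248 mg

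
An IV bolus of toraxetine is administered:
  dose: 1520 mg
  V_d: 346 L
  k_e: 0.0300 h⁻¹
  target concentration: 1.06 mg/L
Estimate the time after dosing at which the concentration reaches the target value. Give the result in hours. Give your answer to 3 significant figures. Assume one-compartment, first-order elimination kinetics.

47.4 h

C₀ = Dose / Vd = 1520 / 346 = 4.393 mg/L
t = ln(C₀ / C) / k = ln(4.393 / 1.06) / 0.03000
  = ln(4.144) / 0.03000 = 1.422 / 0.03000 = 47.40 h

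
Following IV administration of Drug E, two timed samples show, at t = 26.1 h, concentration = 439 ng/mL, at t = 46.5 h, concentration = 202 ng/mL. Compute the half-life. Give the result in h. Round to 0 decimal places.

18 h

k = ln(C₁/C₂) / (t₂ − t₁) = ln(439/202) / (46.5 − 26.1)
  = 0.7762 / 20.40 = 0.03805 h⁻¹
t½ = ln2 / k = 0.693147 / 0.03805 = 18.22 h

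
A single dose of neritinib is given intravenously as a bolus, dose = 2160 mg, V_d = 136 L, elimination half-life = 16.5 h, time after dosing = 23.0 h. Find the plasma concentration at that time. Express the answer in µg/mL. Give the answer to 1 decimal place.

C₀ = Dose / Vd = 2160 / 136 = 15.88 mg/L
k = ln2 / t½ = 0.693147 / 16.5 = 0.04201 h⁻¹
C = C₀ · e^(−k·t) = 15.88 × e^(−0.04201 × 23.0)
  = 15.88 × 0.3805 = 6.042 mg/L
(6.042 mg/L = 6.042 µg/mL)

6.0 µg/mL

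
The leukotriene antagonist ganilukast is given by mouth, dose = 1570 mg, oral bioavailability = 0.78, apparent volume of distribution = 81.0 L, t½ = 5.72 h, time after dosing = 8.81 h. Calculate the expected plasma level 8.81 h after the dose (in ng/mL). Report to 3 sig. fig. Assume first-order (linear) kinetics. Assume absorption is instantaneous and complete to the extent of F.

5200 ng/mL

Amount reaching circulation = F × Dose = 0.78 × 1570 = 1225 mg
C₀ = F·Dose / Vd = 1225 / 81.0 = 15.12 mg/L
k = ln2 / t½ = 0.693147 / 5.72 = 0.1212 h⁻¹
C = C₀ · e^(−k·t) = 15.12 × e^(−0.1212 × 8.81)
  = 15.12 × 0.3438 = 5.198 mg/L
Convert: 5.198 mg/L × 1000 = 5198 ng/mL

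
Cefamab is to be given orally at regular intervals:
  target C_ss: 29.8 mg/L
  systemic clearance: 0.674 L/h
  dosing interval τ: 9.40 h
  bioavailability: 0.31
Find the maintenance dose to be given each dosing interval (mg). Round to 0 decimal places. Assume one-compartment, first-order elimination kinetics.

609 mg

At steady state, F × (Dose/τ) = Css × CL.
Dose = Css × CL × τ / F = 29.8 × 0.6740 × 9.40 / 0.31 = 609.0 mg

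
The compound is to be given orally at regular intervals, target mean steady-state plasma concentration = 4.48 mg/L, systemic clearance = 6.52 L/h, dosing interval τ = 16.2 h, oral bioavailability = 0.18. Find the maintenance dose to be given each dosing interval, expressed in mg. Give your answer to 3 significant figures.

At steady state, F × (Dose/τ) = Css × CL.
Dose = Css × CL × τ / F = 4.48 × 6.520 × 16.2 / 0.18 = 2629 mg

2630 mg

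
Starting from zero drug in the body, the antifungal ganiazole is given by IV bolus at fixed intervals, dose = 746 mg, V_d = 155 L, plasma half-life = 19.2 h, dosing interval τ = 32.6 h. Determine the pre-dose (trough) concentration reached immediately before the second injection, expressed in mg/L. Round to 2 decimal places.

1.48 mg/L

C₀ per dose = Dose / Vd = 746 / 155 = 4.813 mg/L
k = ln2 / t½ = 0.693147 / 19.2 = 0.03610 h⁻¹
Fraction remaining after one interval: r = e^(−kτ) = e^(−0.03610 × 32.6) = 0.3082
Before dose 2, 1 dose has been given (aged 1τ).
C_trough = C₀ × r = 4.813 × 0.3082 = 1.483 mg/L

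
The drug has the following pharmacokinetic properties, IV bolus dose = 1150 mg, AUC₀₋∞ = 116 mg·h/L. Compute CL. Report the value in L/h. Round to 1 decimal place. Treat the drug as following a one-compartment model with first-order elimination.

9.9 L/h

CL = Dose / AUC = 1150 / 116 = 9.914 L/h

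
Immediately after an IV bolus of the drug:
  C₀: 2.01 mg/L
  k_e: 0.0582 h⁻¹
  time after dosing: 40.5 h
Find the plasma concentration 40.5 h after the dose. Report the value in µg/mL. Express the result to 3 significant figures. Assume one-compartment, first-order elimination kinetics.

C = C₀ · e^(−k·t) = 2.010 × e^(−0.05820 × 40.5)
  = 2.010 × 0.09469 = 0.1903 mg/L
(0.1903 mg/L = 0.1903 µg/mL)

0.190 µg/mL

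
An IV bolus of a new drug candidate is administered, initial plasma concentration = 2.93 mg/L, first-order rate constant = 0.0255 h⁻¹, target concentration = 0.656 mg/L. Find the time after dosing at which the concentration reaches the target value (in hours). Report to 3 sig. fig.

t = ln(C₀ / C) / k = ln(2.930 / 0.656) / 0.02550
  = ln(4.466) / 0.02550 = 1.496 / 0.02550 = 58.67 h

58.7 h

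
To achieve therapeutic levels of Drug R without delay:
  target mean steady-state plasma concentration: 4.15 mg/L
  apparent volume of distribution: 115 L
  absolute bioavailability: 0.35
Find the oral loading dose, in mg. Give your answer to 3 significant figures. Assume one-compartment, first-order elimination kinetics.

LD = Css × Vd / F = 4.15 × 115 / 0.35 = 1364 mg

1360 mg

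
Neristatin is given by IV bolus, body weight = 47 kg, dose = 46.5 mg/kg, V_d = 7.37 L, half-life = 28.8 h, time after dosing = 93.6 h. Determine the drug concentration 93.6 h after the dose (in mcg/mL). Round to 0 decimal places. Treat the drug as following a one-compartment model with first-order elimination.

Total dose = 46.5 × 47 = 2186 mg
C₀ = Dose / Vd = 2186 / 7.37 = 296.6 mg/L
k = ln2 / t½ = 0.693147 / 28.8 = 0.02407 h⁻¹
C = C₀ · e^(−k·t) = 296.6 × e^(−0.02407 × 93.6)
  = 296.6 × 0.1051 = 31.17 mg/L
(31.17 mg/L = 31.17 mcg/mL)

31 mcg/mL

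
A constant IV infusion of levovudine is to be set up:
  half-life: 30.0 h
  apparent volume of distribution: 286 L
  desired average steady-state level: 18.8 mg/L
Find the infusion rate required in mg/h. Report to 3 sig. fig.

k = ln2 / t½ = 0.693147 / 30.0 = 0.02310 h⁻¹
CL = k × Vd = 0.02310 × 286 = 6.607 L/h
At steady state, infusion rate R₀ = Css × CL = 18.8 × 6.607 = 124.2 mg/h

124 mg/h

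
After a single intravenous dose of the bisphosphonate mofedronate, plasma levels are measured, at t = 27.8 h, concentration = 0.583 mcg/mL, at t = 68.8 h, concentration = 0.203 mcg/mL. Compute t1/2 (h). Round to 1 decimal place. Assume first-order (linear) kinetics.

k = ln(C₁/C₂) / (t₂ − t₁) = ln(0.583/0.203) / (68.8 − 27.8)
  = 1.055 / 41.00 = 0.02573 h⁻¹
t½ = ln2 / k = 0.693147 / 0.02573 = 26.94 h

26.9 h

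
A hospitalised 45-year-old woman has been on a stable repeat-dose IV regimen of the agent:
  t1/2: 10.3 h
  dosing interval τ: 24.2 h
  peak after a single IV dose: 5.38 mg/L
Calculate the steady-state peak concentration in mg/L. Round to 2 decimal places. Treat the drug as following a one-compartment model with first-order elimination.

6.69 mg/L

k = ln2 / t½ = 0.693147 / 10.3 = 0.06730 h⁻¹
e^(−kτ) = e^(−0.06730 × 24.2) = 0.1962
Accumulation ratio R = 1 / (1 − e^(−kτ)) = 1 / (1 − 0.1962) = 1.244
Steady-state peak = C₀ × R = 5.38 × 1.244 = 6.693 mg/L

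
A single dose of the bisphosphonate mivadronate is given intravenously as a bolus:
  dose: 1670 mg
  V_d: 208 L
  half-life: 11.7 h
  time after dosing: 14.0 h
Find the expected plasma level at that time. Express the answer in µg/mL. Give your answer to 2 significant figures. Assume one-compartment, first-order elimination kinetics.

3.5 µg/mL

C₀ = Dose / Vd = 1670 / 208 = 8.029 mg/L
k = ln2 / t½ = 0.693147 / 11.7 = 0.05924 h⁻¹
C = C₀ · e^(−k·t) = 8.029 × e^(−0.05924 × 14.0)
  = 8.029 × 0.4363 = 3.503 mg/L
(3.503 mg/L = 3.503 µg/mL)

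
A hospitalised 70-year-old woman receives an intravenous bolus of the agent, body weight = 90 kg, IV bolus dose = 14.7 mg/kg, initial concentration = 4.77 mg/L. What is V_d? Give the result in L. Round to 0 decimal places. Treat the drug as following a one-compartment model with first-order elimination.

Dose = 14.7 × 90 = 1323 mg
Vd = Dose / C₀ = 1323 / 4.77 = 277.4 L

277 L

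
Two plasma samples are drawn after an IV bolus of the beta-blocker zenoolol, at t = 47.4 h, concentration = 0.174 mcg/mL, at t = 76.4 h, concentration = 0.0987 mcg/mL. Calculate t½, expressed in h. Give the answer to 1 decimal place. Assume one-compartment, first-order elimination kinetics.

k = ln(C₁/C₂) / (t₂ − t₁) = ln(0.174/0.0987) / (76.4 − 47.4)
  = 0.5670 / 29.00 = 0.01955 h⁻¹
t½ = ln2 / k = 0.693147 / 0.01955 = 35.46 h

35.5 h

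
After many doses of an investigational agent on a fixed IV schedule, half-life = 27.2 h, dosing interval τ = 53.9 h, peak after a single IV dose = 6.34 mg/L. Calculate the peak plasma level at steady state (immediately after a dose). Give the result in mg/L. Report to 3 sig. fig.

k = ln2 / t½ = 0.693147 / 27.2 = 0.02548 h⁻¹
e^(−kτ) = e^(−0.02548 × 53.9) = 0.2533
Accumulation ratio R = 1 / (1 − e^(−kτ)) = 1 / (1 − 0.2533) = 1.339
Steady-state peak = C₀ × R = 6.34 × 1.339 = 8.489 mg/L

8.49 mg/L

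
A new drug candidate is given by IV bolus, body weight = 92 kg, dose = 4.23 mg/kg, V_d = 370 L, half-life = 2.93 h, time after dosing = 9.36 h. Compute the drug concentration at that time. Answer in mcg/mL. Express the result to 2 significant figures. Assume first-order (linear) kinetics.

Total dose = 4.23 × 92 = 389.2 mg
C₀ = Dose / Vd = 389.2 / 370 = 1.052 mg/L
k = ln2 / t½ = 0.693147 / 2.93 = 0.2366 h⁻¹
C = C₀ · e^(−k·t) = 1.052 × e^(−0.2366 × 9.36)
  = 1.052 × 0.1092 = 0.1149 mg/L
(0.1149 mg/L = 0.1149 mcg/mL)

0.11 mcg/mL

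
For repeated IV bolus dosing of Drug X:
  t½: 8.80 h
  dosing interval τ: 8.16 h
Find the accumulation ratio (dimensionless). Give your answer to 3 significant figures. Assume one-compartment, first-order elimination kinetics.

2.11

k = ln2 / t½ = 0.693147 / 8.80 = 0.07877 h⁻¹
e^(−kτ) = e^(−0.07877 × 8.16) = 0.5258
Accumulation ratio R = 1 / (1 − e^(−kτ)) = 1 / (1 − 0.5258) = 2.109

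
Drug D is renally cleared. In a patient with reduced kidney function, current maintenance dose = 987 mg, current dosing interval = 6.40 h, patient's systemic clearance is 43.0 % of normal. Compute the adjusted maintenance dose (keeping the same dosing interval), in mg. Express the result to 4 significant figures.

424.4 mg

To keep the same average steady-state level, dosing rate must scale with clearance.
CL ratio = 43.0 / 100 = 0.4300
New dose (same interval) = 987 × 0.4300 = 424.4 mg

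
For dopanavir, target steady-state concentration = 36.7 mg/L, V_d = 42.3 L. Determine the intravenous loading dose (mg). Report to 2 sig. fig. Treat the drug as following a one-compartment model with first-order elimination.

1600 mg

LD = Css × Vd = 36.7 × 42.3 = 1552 mg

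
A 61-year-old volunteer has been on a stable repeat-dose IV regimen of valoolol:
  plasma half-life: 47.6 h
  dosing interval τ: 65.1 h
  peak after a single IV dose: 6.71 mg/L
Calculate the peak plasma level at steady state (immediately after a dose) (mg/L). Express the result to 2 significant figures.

k = ln2 / t½ = 0.693147 / 47.6 = 0.01456 h⁻¹
e^(−kτ) = e^(−0.01456 × 65.1) = 0.3876
Accumulation ratio R = 1 / (1 − e^(−kτ)) = 1 / (1 − 0.3876) = 1.633
Steady-state peak = C₀ × R = 6.71 × 1.633 = 10.96 mg/L

11 mg/L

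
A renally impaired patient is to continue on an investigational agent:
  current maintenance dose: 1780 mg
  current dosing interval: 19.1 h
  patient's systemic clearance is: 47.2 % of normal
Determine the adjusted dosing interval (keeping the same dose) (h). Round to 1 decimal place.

To keep the same average steady-state level, dosing rate must scale with clearance.
CL ratio = 47.2 / 100 = 0.4720
New interval (same dose) = 19.1 / 0.4720 = 40.47 h

40.5 h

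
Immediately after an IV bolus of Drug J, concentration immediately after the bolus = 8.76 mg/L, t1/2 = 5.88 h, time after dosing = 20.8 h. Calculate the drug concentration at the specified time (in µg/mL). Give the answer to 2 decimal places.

k = ln2 / t½ = 0.693147 / 5.88 = 0.1179 h⁻¹
C = C₀ · e^(−k·t) = 8.760 × e^(−0.1179 × 20.8)
  = 8.760 × 0.08609 = 0.7541 mg/L
(0.7541 mg/L = 0.7541 µg/mL)

0.75 µg/mL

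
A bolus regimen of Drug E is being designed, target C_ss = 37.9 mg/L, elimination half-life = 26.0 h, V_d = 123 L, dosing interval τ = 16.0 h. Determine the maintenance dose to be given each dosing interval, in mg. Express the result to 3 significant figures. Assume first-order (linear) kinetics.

1990 mg

k = ln2 / t½ = 0.693147 / 26.0 = 0.02666 h⁻¹
CL = k × Vd = 0.02666 × 123 = 3.279 L/h
At steady state, Dose/τ = Css × CL.
Dose = Css × CL × τ = 37.9 × 3.279 × 16.0 = 1988 mg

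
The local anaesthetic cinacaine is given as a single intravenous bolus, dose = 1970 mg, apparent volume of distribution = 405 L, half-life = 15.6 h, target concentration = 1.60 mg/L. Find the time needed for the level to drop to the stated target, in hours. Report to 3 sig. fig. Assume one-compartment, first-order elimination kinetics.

25.0 h

C₀ = Dose / Vd = 1970 / 405 = 4.864 mg/L
k = ln2 / t½ = 0.693147 / 15.6 = 0.04443 h⁻¹
t = ln(C₀ / C) / k = ln(4.864 / 1.60) / 0.04443
  = ln(3.040) / 0.04443 = 1.112 / 0.04443 = 25.03 h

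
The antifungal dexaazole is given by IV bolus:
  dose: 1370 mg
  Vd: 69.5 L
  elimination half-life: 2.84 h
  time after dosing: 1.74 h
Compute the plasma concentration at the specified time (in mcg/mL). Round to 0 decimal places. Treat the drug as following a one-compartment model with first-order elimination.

13 mcg/mL

C₀ = Dose / Vd = 1370 / 69.5 = 19.71 mg/L
k = ln2 / t½ = 0.693147 / 2.84 = 0.2441 h⁻¹
C = C₀ · e^(−k·t) = 19.71 × e^(−0.2441 × 1.74)
  = 19.71 × 0.6539 = 12.89 mg/L
(12.89 mg/L = 12.89 mcg/mL)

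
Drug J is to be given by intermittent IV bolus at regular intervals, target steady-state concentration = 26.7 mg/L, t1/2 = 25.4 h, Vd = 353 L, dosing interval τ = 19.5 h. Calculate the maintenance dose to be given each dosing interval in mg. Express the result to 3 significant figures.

k = ln2 / t½ = 0.693147 / 25.4 = 0.02729 h⁻¹
CL = k × Vd = 0.02729 × 353 = 9.633 L/h
At steady state, Dose/τ = Css × CL.
Dose = Css × CL × τ = 26.7 × 9.633 × 19.5 = 5015 mg

5020 mg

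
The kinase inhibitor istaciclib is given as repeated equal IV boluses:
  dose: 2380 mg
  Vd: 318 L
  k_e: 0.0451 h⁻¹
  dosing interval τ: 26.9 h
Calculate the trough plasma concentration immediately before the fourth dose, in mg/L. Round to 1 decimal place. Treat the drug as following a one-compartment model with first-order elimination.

C₀ per dose = Dose / Vd = 2380 / 318 = 7.484 mg/L
Fraction remaining after one interval: r = e^(−kτ) = e^(−0.04510 × 26.9) = 0.2972
Before dose 4, 3 doses have been given (aged 1τ, 2τ, 3τ).
C_trough = C₀ × (r + r² + … + r^3) = C₀ × r(1−r^3)/(1−r)
        = 7.484 × 0.2972 × (1 − 0.02625) / (1 − 0.2972) = 3.082 mg/L

3.1 mg/L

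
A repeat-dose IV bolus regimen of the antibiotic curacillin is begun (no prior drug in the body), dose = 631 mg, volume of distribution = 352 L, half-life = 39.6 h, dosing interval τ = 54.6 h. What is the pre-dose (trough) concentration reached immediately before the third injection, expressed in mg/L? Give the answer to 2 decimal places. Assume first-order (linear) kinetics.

0.95 mg/L

C₀ per dose = Dose / Vd = 631 / 352 = 1.793 mg/L
k = ln2 / t½ = 0.693147 / 39.6 = 0.01750 h⁻¹
Fraction remaining after one interval: r = e^(−kτ) = e^(−0.01750 × 54.6) = 0.3846
Before dose 3, 2 doses have been given (aged 1τ, 2τ).
C_trough = C₀ × (r + r²) = 1.793 × (0.3846 + 0.1479) = 0.9548 mg/L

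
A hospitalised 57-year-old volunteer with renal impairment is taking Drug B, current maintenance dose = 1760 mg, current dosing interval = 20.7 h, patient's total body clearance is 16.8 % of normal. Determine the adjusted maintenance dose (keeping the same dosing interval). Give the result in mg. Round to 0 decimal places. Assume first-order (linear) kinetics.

296 mg

To keep the same average steady-state level, dosing rate must scale with clearance.
CL ratio = 16.8 / 100 = 0.1680
New dose (same interval) = 1760 × 0.1680 = 295.7 mg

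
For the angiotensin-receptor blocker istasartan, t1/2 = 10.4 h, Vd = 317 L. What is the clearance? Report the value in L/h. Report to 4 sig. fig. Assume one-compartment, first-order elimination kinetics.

21.13 L/h

k = ln2 / t½ = 0.693147 / 10.4 = 0.06665 h⁻¹
CL = k × Vd = 0.06665 × 317 = 21.13 L/h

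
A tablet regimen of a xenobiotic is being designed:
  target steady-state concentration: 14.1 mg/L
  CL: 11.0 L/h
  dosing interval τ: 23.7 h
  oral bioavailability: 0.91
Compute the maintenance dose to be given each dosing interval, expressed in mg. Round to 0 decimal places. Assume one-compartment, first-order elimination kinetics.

4039 mg

At steady state, F × (Dose/τ) = Css × CL.
Dose = Css × CL × τ / F = 14.1 × 11.00 × 23.7 / 0.91 = 4039 mg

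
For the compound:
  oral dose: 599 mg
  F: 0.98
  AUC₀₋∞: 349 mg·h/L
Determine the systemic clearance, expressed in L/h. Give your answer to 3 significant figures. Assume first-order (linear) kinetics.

1.68 L/h

CL = F·Dose / AUC = 0.98 × 599 / 349 = 1.682 L/h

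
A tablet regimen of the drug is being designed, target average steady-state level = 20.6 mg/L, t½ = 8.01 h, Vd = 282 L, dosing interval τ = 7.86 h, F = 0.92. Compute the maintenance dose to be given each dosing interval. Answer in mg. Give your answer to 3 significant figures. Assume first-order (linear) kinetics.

4290 mg

k = ln2 / t½ = 0.693147 / 8.01 = 0.08654 h⁻¹
CL = k × Vd = 0.08654 × 282 = 24.40 L/h
At steady state, F × (Dose/τ) = Css × CL.
Dose = Css × CL × τ / F = 20.6 × 24.40 × 7.86 / 0.92 = 4294 mg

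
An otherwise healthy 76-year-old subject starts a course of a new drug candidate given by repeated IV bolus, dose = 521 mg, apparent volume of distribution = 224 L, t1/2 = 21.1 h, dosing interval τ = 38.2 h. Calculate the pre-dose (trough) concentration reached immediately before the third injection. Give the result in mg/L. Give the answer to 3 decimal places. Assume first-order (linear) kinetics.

C₀ per dose = Dose / Vd = 521 / 224 = 2.326 mg/L
k = ln2 / t½ = 0.693147 / 21.1 = 0.03285 h⁻¹
Fraction remaining after one interval: r = e^(−kτ) = e^(−0.03285 × 38.2) = 0.2851
Before dose 3, 2 doses have been given (aged 1τ, 2τ).
C_trough = C₀ × (r + r²) = 2.326 × (0.2851 + 0.08128) = 0.8522 mg/L

0.852 mg/L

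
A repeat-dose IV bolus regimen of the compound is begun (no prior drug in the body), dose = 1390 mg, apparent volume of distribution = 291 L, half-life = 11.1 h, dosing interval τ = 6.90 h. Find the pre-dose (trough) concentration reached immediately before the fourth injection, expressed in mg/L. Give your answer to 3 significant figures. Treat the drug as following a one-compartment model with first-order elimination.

C₀ per dose = Dose / Vd = 1390 / 291 = 4.777 mg/L
k = ln2 / t½ = 0.693147 / 11.1 = 0.06245 h⁻¹
Fraction remaining after one interval: r = e^(−kτ) = e^(−0.06245 × 6.90) = 0.6499
Before dose 4, 3 doses have been given (aged 1τ, 2τ, 3τ).
C_trough = C₀ × (r + r² + … + r^3) = C₀ × r(1−r^3)/(1−r)
        = 4.777 × 0.6499 × (1 − 0.2745) / (1 − 0.6499) = 6.433 mg/L

6.43 mg/L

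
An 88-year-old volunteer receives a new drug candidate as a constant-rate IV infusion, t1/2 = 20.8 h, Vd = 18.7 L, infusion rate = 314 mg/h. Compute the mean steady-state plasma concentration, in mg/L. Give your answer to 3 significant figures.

k = ln2 / t½ = 0.693147 / 20.8 = 0.03332 h⁻¹
CL = k × Vd = 0.03332 × 18.7 = 0.6231 L/h
At steady state Css = R₀ / CL = 314 / 0.6231 = 503.9 mg/L

504 mg/L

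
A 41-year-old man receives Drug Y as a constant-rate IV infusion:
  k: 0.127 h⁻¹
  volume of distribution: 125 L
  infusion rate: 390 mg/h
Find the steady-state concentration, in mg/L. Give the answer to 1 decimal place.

24.6 mg/L

CL = k × Vd = 0.1270 × 125 = 15.88 L/h
At steady state Css = R₀ / CL = 390 / 15.88 = 24.56 mg/L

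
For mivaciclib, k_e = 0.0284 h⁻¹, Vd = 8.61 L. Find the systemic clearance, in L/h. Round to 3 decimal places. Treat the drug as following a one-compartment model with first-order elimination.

0.245 L/h

CL = k × Vd = 0.0284 × 8.61 = 0.2445 L/h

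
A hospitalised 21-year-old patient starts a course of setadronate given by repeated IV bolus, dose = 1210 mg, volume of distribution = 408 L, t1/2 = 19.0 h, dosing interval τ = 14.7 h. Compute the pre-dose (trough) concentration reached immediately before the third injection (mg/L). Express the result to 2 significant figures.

2.7 mg/L

C₀ per dose = Dose / Vd = 1210 / 408 = 2.966 mg/L
k = ln2 / t½ = 0.693147 / 19.0 = 0.03648 h⁻¹
Fraction remaining after one interval: r = e^(−kτ) = e^(−0.03648 × 14.7) = 0.5849
Before dose 3, 2 doses have been given (aged 1τ, 2τ).
C_trough = C₀ × (r + r²) = 2.966 × (0.5849 + 0.3421) = 2.749 mg/L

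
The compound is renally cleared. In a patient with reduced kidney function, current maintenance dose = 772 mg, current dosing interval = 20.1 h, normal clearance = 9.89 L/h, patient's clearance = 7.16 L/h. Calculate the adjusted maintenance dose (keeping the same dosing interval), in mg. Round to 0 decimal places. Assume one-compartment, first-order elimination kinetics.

559 mg

To keep the same average steady-state level, dosing rate must scale with clearance.
CL ratio = 7.16 / 9.89 = 0.7240
New dose (same interval) = 772 × 0.7240 = 558.9 mg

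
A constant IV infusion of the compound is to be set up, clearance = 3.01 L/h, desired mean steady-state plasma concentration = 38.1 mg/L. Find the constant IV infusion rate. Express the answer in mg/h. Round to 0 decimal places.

115 mg/h

At steady state, infusion rate R₀ = Css × CL = 38.1 × 3.010 = 114.7 mg/h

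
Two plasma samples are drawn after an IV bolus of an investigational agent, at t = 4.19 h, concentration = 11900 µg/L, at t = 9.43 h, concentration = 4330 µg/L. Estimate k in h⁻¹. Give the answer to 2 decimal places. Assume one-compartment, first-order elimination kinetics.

k = ln(C₁/C₂) / (t₂ − t₁) = ln(11900/4330) / (9.43 − 4.19)
  = 1.011 / 5.240 = 0.1929 h⁻¹

0.19 h⁻¹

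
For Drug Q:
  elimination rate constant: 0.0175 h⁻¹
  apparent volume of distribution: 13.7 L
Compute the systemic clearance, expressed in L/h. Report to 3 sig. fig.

CL = k × Vd = 0.0175 × 13.7 = 0.2398 L/h

0.240 L/h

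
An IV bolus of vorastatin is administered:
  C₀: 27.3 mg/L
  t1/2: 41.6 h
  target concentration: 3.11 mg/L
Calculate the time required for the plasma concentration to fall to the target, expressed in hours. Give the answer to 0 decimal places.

130 h

k = ln2 / t½ = 0.693147 / 41.6 = 0.01666 h⁻¹
t = ln(C₀ / C) / k = ln(27.30 / 3.11) / 0.01666
  = ln(8.778) / 0.01666 = 2.172 / 0.01666 = 130.4 h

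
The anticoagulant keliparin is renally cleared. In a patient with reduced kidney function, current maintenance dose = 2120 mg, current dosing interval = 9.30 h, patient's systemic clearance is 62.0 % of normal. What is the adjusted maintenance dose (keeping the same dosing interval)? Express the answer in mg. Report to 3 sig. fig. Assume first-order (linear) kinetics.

To keep the same average steady-state level, dosing rate must scale with clearance.
CL ratio = 62.0 / 100 = 0.6200
New dose (same interval) = 2120 × 0.6200 = 1314 mg

1310 mg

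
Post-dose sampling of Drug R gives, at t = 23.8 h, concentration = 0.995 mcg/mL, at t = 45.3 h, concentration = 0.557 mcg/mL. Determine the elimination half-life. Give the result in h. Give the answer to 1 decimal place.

k = ln(C₁/C₂) / (t₂ − t₁) = ln(0.995/0.557) / (45.3 − 23.8)
  = 0.5802 / 21.50 = 0.02699 h⁻¹
t½ = ln2 / k = 0.693147 / 0.02699 = 25.68 h

25.7 h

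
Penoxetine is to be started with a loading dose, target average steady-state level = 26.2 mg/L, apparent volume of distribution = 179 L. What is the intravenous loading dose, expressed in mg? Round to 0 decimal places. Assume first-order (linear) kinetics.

4690 mg

LD = Css × Vd = 26.2 × 179 = 4690 mg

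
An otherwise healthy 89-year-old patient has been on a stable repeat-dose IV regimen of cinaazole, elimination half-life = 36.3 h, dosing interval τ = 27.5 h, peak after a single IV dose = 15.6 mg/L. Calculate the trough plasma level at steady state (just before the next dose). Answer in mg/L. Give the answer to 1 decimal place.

22.6 mg/L

k = ln2 / t½ = 0.693147 / 36.3 = 0.01909 h⁻¹
e^(−kτ) = e^(−0.01909 × 27.5) = 0.5916
Accumulation ratio R = 1 / (1 − e^(−kτ)) = 1 / (1 − 0.5916) = 2.449
Steady-state trough = C₀ × R × e^(−kτ) = 15.6 × 2.449 × 0.5916 = 22.60 mg/L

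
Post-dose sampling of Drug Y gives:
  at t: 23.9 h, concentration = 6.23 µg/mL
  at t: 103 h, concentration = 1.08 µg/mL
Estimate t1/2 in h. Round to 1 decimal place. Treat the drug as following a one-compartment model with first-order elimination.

31.3 h

k = ln(C₁/C₂) / (t₂ − t₁) = ln(6.23/1.08) / (103 − 23.9)
  = 1.752 / 79.10 = 0.02215 h⁻¹
t½ = ln2 / k = 0.693147 / 0.02215 = 31.29 h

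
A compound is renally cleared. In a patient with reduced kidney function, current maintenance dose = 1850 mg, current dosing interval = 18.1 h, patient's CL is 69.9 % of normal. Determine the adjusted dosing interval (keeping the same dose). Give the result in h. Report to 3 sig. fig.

25.9 h

To keep the same average steady-state level, dosing rate must scale with clearance.
CL ratio = 69.9 / 100 = 0.6990
New interval (same dose) = 18.1 / 0.6990 = 25.89 h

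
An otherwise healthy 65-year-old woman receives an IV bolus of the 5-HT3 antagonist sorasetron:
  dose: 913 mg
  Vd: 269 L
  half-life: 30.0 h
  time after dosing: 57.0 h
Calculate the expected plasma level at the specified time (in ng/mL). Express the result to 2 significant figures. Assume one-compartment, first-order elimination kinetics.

C₀ = Dose / Vd = 913.0 / 269 = 3.394 mg/L
k = ln2 / t½ = 0.693147 / 30.0 = 0.02310 h⁻¹
C = C₀ · e^(−k·t) = 3.394 × e^(−0.02310 × 57.0)
  = 3.394 × 0.2680 = 0.9096 mg/L
Convert: 0.9096 mg/L × 1000 = 909.6 ng/mL

910 ng/mL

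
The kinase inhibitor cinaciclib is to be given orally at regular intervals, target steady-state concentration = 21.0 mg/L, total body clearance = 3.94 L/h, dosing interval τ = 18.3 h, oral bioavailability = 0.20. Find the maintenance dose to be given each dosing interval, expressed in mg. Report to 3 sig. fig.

7570 mg

At steady state, F × (Dose/τ) = Css × CL.
Dose = Css × CL × τ / F = 21.0 × 3.940 × 18.3 / 0.20 = 7571 mg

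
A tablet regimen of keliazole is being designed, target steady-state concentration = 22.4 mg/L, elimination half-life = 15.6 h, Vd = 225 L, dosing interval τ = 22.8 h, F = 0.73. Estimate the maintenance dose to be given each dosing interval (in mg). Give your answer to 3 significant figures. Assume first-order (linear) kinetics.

k = ln2 / t½ = 0.693147 / 15.6 = 0.04443 h⁻¹
CL = k × Vd = 0.04443 × 225 = 9.997 L/h
At steady state, F × (Dose/τ) = Css × CL.
Dose = Css × CL × τ / F = 22.4 × 9.997 × 22.8 / 0.73 = 6994 mg

6990 mg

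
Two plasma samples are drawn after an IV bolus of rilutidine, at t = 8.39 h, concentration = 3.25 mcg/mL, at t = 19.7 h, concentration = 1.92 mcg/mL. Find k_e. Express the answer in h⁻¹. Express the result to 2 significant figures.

0.047 h⁻¹

k = ln(C₁/C₂) / (t₂ − t₁) = ln(3.25/1.92) / (19.7 − 8.39)
  = 0.5263 / 11.31 = 0.04653 h⁻¹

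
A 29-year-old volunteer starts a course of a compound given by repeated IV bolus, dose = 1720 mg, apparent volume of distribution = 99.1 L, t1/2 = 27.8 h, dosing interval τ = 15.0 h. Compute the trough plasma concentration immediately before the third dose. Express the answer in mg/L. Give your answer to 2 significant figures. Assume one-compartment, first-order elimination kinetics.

20 mg/L

C₀ per dose = Dose / Vd = 1720 / 99.1 = 17.36 mg/L
k = ln2 / t½ = 0.693147 / 27.8 = 0.02493 h⁻¹
Fraction remaining after one interval: r = e^(−kτ) = e^(−0.02493 × 15.0) = 0.6880
Before dose 3, 2 doses have been given (aged 1τ, 2τ).
C_trough = C₀ × (r + r²) = 17.36 × (0.6880 + 0.4733) = 20.16 mg/L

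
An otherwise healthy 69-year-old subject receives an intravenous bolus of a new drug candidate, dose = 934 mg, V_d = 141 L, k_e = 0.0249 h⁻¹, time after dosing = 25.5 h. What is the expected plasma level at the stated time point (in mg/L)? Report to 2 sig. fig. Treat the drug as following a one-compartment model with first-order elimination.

C₀ = Dose / Vd = 934.0 / 141 = 6.624 mg/L
C = C₀ · e^(−k·t) = 6.624 × e^(−0.02490 × 25.5)
  = 6.624 × 0.5300 = 3.511 mg/L

3.5 mg/L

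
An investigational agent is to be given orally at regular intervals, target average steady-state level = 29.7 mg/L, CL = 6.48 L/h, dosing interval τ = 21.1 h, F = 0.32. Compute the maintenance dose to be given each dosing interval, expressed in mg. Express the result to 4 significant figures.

12690 mg

At steady state, F × (Dose/τ) = Css × CL.
Dose = Css × CL × τ / F = 29.7 × 6.480 × 21.1 / 0.32 = 12690 mg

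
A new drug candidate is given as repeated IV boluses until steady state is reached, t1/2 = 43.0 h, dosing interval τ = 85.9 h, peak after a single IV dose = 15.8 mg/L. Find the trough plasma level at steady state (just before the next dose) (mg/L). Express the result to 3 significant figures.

k = ln2 / t½ = 0.693147 / 43.0 = 0.01612 h⁻¹
e^(−kτ) = e^(−0.01612 × 85.9) = 0.2504
Accumulation ratio R = 1 / (1 − e^(−kτ)) = 1 / (1 − 0.2504) = 1.334
Steady-state trough = C₀ × R × e^(−kτ) = 15.8 × 1.334 × 0.2504 = 5.278 mg/L

5.28 mg/L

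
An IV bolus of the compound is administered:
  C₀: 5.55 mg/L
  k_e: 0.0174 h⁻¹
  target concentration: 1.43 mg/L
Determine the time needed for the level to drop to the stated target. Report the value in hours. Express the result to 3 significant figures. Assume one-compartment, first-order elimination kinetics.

t = ln(C₀ / C) / k = ln(5.550 / 1.43) / 0.01740
  = ln(3.881) / 0.01740 = 1.356 / 0.01740 = 77.93 h

77.9 h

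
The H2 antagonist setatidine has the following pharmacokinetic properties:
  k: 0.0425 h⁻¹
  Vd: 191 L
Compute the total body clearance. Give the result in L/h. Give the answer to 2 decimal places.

8.12 L/h

CL = k × Vd = 0.0425 × 191 = 8.118 L/h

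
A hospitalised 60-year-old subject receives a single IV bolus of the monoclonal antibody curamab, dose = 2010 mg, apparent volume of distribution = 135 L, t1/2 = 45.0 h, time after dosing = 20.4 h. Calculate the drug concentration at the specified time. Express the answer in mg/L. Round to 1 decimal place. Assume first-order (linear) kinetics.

10.9 mg/L

C₀ = Dose / Vd = 2010 / 135 = 14.89 mg/L
k = ln2 / t½ = 0.693147 / 45.0 = 0.01540 h⁻¹
C = C₀ · e^(−k·t) = 14.89 × e^(−0.01540 × 20.4)
  = 14.89 × 0.7304 = 10.88 mg/L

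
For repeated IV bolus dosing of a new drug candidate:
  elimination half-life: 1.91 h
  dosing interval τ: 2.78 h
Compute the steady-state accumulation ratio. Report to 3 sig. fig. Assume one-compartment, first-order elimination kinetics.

k = ln2 / t½ = 0.693147 / 1.91 = 0.3629 h⁻¹
e^(−kτ) = e^(−0.3629 × 2.78) = 0.3646
Accumulation ratio R = 1 / (1 − e^(−kτ)) = 1 / (1 − 0.3646) = 1.574

1.57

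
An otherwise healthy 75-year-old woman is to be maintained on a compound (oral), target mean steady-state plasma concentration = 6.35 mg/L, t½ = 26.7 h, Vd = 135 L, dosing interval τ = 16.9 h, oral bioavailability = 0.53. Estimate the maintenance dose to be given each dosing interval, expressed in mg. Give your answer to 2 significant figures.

710 mg

k = ln2 / t½ = 0.693147 / 26.7 = 0.02596 h⁻¹
CL = k × Vd = 0.02596 × 135 = 3.505 L/h
At steady state, F × (Dose/τ) = Css × CL.
Dose = Css × CL × τ / F = 6.35 × 3.505 × 16.9 / 0.53 = 709.7 mg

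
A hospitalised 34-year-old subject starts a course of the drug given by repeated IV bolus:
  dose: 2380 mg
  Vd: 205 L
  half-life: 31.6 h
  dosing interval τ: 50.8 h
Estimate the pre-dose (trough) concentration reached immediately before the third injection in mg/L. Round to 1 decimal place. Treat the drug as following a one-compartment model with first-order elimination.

C₀ per dose = Dose / Vd = 2380 / 205 = 11.61 mg/L
k = ln2 / t½ = 0.693147 / 31.6 = 0.02194 h⁻¹
Fraction remaining after one interval: r = e^(−kτ) = e^(−0.02194 × 50.8) = 0.3281
Before dose 3, 2 doses have been given (aged 1τ, 2τ).
C_trough = C₀ × (r + r²) = 11.61 × (0.3281 + 0.1076) = 5.058 mg/L

5.1 mg/L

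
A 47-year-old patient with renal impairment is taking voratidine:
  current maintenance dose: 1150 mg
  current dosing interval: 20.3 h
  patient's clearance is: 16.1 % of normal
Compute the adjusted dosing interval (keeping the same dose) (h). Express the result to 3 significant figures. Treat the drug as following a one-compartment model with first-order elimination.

126 h

To keep the same average steady-state level, dosing rate must scale with clearance.
CL ratio = 16.1 / 100 = 0.1610
New interval (same dose) = 20.3 / 0.1610 = 126.1 h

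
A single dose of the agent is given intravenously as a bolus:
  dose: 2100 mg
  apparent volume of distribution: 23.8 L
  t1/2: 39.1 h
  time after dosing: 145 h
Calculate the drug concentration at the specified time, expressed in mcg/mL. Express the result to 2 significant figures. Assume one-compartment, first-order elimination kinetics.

C₀ = Dose / Vd = 2100 / 23.8 = 88.24 mg/L
k = ln2 / t½ = 0.693147 / 39.1 = 0.01773 h⁻¹
C = C₀ · e^(−k·t) = 88.24 × e^(−0.01773 × 145)
  = 88.24 × 0.07647 = 6.748 mg/L
(6.748 mg/L = 6.748 mcg/mL)

6.7 mcg/mL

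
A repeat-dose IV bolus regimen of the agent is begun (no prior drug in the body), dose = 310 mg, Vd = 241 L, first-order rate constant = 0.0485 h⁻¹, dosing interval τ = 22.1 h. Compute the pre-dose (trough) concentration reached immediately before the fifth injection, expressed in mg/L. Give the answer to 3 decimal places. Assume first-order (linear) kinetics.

C₀ per dose = Dose / Vd = 310 / 241 = 1.286 mg/L
Fraction remaining after one interval: r = e^(−kτ) = e^(−0.04850 × 22.1) = 0.3424
Before dose 5, 4 doses have been given (aged 1τ, 2τ, 3τ, 4τ).
C_trough = C₀ × (r + r² + … + r^4) = C₀ × r(1−r^4)/(1−r)
        = 1.286 × 0.3424 × (1 − 0.01374) / (1 − 0.3424) = 0.6604 mg/L

0.660 mg/L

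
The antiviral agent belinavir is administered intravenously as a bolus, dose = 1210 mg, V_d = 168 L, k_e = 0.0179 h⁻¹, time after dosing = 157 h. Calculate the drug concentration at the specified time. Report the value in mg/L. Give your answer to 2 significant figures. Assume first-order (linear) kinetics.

0.43 mg/L

C₀ = Dose / Vd = 1210 / 168 = 7.202 mg/L
C = C₀ · e^(−k·t) = 7.202 × e^(−0.01790 × 157)
  = 7.202 × 0.06019 = 0.4335 mg/L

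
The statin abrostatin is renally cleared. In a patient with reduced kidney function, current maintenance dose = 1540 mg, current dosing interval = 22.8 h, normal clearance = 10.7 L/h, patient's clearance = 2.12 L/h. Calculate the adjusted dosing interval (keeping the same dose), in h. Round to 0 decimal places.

To keep the same average steady-state level, dosing rate must scale with clearance.
CL ratio = 2.12 / 10.7 = 0.1981
New interval (same dose) = 22.8 / 0.1981 = 115.1 h

115 h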